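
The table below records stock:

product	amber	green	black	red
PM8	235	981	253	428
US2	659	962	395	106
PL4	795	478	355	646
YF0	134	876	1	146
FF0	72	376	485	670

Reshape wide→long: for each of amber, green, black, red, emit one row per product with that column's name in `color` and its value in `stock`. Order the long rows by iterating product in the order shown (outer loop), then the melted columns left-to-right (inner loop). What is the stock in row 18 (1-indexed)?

376

20 rows total (5 × 4). Row 18: index ⌊(18-1)/4⌋ = 4 into product → FF0; (18-1) mod 4 = 1 into the melted columns → green.
So row 18 is (FF0, green, 376); stock = 376.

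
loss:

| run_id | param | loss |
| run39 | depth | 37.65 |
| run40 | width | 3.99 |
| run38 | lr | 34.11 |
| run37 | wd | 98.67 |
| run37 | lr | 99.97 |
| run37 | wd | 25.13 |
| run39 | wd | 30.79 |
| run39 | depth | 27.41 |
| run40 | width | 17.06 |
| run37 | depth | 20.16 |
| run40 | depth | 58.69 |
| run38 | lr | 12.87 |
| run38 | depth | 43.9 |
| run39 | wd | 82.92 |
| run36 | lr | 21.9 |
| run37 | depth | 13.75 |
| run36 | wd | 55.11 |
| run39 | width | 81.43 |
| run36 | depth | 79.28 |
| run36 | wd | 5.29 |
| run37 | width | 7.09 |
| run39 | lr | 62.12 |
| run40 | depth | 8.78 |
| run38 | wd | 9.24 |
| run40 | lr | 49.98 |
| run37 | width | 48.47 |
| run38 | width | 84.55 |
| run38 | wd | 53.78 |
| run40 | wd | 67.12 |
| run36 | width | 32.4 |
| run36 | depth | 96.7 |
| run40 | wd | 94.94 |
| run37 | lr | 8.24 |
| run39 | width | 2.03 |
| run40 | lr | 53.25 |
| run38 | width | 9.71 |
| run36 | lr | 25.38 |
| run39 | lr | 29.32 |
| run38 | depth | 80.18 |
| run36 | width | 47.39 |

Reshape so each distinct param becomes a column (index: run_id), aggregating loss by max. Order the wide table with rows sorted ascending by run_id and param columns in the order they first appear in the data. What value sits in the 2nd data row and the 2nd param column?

With rows sorted ascending by run_id, row 2 is run_id=run37. param columns in first-appearance order: depth, width, lr, wd; column 2 is width.
Long rows with run_id=run37, param=width: max(7.09, 48.47) = 48.47.

48.47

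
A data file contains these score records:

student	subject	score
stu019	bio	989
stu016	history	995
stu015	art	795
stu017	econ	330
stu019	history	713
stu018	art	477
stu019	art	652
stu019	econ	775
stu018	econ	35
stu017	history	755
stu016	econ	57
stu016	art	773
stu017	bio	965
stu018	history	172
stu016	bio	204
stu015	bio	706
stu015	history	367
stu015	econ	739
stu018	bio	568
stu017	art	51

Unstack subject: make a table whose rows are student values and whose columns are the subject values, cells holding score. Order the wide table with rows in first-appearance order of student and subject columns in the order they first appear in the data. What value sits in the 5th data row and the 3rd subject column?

With rows in first-appearance order of student, row 5 is student=stu018. subject columns in first-appearance order: bio, history, art, econ; column 3 is art.
Long rows with student=stu018, subject=art: score = 477.

477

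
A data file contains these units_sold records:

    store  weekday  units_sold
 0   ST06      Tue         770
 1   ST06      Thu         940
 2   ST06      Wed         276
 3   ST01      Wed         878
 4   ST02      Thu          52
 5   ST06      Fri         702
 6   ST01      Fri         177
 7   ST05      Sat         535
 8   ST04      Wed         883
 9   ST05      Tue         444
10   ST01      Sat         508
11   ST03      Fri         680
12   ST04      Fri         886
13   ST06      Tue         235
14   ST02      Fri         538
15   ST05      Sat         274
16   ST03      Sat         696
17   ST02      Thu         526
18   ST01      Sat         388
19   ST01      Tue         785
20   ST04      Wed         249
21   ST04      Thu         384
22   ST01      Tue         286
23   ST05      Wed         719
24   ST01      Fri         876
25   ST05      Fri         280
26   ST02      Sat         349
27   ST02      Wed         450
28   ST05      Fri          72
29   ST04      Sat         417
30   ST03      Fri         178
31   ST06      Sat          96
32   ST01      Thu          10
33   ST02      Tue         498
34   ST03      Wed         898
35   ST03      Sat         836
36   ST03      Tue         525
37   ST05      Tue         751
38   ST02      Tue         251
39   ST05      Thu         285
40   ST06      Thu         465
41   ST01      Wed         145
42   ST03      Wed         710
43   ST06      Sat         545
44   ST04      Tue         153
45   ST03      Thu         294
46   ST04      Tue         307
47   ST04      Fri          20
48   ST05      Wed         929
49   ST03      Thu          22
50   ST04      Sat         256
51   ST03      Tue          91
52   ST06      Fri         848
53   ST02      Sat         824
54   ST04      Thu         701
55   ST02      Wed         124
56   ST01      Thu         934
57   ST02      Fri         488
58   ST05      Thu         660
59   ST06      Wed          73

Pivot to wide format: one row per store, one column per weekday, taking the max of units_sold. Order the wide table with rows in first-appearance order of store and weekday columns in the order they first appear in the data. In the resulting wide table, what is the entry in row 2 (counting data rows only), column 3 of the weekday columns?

878

With rows in first-appearance order of store, row 2 is store=ST01. weekday columns in first-appearance order: Tue, Thu, Wed, Fri, Sat; column 3 is Wed.
Long rows with store=ST01, weekday=Wed: max(878, 145) = 878.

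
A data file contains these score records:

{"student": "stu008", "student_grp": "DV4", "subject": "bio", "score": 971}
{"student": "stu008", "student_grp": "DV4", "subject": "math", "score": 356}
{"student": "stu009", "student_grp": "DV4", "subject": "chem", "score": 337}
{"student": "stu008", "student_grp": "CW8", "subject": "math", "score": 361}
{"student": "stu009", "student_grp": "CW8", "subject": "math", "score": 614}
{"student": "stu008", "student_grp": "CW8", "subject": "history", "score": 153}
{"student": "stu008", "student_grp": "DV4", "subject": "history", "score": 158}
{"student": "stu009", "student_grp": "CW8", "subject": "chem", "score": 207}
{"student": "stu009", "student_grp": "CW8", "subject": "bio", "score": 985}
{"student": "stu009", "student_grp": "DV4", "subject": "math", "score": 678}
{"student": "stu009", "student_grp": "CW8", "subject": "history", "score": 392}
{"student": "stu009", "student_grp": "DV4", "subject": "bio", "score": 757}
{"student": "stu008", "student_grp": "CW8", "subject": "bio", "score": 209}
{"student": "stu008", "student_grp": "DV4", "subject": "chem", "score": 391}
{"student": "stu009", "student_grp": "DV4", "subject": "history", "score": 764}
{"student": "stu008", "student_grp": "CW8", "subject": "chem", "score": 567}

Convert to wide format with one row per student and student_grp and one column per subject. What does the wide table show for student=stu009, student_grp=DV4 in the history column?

Wide layout: rows indexed by student and student_grp, columns are the 4 distinct subject values (bio, math, chem, history).
Cell (student=stu009, student_grp=DV4, subject=history) draws from the long row where student=stu009, student_grp=DV4 and subject=history, which has score=764.

764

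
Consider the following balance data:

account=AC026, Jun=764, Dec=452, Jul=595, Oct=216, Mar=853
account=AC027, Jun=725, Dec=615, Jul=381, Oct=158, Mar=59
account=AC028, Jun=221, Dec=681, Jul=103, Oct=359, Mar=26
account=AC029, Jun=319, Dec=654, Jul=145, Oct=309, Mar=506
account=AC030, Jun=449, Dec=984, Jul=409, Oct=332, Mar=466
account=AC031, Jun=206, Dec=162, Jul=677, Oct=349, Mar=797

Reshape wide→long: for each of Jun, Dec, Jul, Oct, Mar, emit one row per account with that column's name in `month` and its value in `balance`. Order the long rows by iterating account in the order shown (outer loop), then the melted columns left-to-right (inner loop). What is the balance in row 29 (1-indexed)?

30 rows total (6 × 5). Row 29: index ⌊(29-1)/5⌋ = 5 into account → AC031; (29-1) mod 5 = 3 into the melted columns → Oct.
So row 29 is (AC031, Oct, 349); balance = 349.

349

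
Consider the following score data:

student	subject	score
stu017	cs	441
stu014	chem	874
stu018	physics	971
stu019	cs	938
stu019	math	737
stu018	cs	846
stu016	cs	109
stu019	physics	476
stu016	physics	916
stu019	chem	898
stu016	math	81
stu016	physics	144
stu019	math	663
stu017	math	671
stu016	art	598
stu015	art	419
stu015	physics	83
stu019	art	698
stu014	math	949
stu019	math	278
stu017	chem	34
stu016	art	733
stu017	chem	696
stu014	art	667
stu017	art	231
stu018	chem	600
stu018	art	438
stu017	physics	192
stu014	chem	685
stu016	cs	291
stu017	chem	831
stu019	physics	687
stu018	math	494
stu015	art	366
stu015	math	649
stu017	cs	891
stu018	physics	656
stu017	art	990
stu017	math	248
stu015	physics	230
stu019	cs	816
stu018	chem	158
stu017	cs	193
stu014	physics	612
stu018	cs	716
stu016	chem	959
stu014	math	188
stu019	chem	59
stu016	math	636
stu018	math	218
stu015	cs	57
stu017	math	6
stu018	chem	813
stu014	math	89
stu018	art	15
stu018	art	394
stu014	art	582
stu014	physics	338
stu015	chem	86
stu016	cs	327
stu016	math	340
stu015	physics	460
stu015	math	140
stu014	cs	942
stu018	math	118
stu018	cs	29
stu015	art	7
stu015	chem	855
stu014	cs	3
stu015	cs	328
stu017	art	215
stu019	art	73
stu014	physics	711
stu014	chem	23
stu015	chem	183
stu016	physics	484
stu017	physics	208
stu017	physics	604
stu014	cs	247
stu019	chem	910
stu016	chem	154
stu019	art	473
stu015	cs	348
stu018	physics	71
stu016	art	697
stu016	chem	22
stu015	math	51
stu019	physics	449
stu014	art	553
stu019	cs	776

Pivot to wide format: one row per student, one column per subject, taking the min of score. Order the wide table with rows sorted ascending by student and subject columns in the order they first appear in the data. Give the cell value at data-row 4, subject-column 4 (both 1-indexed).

6

With rows sorted ascending by student, row 4 is student=stu017. subject columns in first-appearance order: cs, chem, physics, math, art; column 4 is math.
Long rows with student=stu017, subject=math: min(671, 248, 6) = 6.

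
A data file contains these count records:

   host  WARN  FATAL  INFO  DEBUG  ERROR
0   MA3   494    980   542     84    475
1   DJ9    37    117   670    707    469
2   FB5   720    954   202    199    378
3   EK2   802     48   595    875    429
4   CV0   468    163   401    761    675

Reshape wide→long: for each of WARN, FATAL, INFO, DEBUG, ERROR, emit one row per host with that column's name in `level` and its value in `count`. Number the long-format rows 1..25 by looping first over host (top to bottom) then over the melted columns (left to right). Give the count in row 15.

25 rows total (5 × 5). Row 15: index ⌊(15-1)/5⌋ = 2 into host → FB5; (15-1) mod 5 = 4 into the melted columns → ERROR.
So row 15 is (FB5, ERROR, 378); count = 378.

378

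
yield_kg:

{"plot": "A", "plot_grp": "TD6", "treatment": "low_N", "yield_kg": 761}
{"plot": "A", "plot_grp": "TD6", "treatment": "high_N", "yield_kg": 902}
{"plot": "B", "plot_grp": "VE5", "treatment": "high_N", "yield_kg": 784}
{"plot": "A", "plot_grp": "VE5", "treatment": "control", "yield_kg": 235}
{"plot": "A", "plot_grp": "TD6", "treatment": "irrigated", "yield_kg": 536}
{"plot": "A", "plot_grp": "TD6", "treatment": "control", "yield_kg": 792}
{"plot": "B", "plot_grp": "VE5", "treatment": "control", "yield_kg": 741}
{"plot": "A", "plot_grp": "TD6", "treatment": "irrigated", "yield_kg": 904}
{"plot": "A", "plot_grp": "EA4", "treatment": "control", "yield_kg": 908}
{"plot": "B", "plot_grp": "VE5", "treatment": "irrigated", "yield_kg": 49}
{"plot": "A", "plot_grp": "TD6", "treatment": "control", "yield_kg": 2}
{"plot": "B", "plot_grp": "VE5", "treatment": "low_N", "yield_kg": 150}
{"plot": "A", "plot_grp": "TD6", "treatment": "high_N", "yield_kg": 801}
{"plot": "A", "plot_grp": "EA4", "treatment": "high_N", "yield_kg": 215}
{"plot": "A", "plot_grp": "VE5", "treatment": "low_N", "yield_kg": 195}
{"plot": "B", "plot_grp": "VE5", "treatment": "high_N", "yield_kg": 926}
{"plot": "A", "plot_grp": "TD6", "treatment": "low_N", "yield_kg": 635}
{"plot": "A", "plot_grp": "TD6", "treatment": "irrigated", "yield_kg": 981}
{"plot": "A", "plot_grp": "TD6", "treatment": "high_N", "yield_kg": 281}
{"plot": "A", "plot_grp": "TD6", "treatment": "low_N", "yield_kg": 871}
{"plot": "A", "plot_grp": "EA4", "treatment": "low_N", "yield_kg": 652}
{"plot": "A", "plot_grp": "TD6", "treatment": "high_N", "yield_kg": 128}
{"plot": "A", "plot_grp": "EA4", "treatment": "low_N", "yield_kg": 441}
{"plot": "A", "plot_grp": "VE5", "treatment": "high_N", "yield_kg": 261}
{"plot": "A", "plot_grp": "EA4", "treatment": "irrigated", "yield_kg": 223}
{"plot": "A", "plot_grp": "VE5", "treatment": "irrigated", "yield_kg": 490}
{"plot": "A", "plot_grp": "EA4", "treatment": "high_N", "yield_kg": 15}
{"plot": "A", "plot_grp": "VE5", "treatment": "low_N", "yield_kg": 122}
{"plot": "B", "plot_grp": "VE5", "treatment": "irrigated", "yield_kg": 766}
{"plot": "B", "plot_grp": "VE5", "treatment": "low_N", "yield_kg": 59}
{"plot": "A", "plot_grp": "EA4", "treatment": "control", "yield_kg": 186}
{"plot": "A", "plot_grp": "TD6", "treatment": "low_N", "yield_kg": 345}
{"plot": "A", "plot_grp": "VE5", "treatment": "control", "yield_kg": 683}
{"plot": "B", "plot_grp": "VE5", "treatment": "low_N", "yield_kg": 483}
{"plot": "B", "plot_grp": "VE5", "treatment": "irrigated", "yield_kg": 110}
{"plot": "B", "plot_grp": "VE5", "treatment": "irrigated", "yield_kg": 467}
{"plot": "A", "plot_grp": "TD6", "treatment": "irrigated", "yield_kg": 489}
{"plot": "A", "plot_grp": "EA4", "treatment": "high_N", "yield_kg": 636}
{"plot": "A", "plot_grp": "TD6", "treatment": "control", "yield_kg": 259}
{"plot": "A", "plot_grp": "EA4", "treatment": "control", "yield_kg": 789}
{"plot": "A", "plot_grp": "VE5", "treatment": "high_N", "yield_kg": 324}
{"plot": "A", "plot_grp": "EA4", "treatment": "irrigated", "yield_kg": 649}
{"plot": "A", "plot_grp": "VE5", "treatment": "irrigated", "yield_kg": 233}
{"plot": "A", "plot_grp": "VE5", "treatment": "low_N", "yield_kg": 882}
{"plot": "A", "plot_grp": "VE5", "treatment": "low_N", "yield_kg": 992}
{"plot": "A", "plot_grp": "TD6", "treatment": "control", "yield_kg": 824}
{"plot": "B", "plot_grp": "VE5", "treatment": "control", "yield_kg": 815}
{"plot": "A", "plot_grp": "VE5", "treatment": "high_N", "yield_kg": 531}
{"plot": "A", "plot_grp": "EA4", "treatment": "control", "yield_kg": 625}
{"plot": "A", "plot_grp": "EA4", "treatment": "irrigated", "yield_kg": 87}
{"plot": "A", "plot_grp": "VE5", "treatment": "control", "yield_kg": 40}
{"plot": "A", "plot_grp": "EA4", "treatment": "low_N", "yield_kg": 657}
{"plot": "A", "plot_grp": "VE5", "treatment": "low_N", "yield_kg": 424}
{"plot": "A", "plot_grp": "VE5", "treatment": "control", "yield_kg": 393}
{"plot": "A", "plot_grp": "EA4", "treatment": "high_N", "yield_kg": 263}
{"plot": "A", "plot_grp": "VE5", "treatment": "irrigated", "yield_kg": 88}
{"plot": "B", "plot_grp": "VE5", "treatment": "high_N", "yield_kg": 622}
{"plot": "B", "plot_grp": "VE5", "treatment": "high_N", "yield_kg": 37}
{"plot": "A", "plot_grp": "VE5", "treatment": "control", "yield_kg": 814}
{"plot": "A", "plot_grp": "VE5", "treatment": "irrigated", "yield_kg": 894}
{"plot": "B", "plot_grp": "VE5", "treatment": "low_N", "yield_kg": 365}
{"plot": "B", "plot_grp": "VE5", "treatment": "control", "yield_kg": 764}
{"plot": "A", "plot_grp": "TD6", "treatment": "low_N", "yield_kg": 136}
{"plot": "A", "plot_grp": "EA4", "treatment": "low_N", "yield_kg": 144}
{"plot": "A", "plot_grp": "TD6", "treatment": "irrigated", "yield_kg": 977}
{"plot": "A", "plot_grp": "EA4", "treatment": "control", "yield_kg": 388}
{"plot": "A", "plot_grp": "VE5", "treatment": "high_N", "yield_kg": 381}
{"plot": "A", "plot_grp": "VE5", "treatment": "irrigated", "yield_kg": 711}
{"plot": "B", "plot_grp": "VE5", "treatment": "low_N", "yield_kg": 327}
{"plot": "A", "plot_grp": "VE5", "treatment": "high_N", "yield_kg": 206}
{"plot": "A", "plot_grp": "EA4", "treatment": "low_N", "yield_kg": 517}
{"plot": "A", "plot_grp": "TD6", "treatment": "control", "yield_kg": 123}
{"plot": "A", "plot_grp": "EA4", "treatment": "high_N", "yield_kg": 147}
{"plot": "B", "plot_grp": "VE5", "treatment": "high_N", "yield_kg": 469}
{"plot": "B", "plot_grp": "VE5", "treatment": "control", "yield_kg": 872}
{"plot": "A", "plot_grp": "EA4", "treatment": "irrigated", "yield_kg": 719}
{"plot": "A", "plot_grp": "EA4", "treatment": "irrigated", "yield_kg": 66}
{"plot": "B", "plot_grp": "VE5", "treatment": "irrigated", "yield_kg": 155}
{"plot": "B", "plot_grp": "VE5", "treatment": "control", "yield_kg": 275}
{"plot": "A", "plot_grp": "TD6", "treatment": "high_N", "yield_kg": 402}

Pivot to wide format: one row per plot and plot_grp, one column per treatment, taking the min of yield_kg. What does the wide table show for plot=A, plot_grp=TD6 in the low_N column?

136

Rows with plot=A, plot_grp=TD6 and treatment=low_N: yield_kg values are 761, 635, 871, 345, 136.
min(761, 635, 871, 345, 136) = 136.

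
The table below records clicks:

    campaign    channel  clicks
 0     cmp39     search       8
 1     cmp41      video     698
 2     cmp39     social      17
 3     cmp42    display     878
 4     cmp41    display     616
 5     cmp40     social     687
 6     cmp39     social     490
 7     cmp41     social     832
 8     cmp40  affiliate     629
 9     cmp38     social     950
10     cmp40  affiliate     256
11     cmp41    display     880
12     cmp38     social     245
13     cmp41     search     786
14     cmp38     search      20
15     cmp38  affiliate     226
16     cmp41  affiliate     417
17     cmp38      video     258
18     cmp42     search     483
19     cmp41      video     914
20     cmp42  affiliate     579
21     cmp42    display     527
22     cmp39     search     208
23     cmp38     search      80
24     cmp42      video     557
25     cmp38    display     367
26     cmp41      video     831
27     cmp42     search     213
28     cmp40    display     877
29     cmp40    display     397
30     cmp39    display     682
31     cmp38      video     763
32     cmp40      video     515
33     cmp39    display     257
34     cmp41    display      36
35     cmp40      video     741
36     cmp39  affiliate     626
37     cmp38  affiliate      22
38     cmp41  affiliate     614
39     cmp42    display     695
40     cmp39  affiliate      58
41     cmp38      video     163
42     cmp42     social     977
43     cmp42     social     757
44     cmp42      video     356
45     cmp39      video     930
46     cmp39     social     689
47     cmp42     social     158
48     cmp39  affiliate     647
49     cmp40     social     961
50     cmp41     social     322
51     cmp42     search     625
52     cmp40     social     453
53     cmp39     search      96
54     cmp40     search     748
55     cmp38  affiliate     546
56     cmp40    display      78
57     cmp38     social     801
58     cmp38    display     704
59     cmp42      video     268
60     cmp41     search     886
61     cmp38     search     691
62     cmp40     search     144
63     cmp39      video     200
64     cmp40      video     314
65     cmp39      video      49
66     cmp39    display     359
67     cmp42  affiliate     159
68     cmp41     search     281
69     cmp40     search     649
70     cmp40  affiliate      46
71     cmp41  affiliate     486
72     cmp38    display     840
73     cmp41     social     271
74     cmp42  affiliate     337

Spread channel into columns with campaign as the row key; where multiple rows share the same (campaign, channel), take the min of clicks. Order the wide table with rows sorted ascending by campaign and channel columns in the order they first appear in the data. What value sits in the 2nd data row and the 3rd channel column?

17

With rows sorted ascending by campaign, row 2 is campaign=cmp39. channel columns in first-appearance order: search, video, social, display, affiliate; column 3 is social.
Long rows with campaign=cmp39, channel=social: min(17, 490, 689) = 17.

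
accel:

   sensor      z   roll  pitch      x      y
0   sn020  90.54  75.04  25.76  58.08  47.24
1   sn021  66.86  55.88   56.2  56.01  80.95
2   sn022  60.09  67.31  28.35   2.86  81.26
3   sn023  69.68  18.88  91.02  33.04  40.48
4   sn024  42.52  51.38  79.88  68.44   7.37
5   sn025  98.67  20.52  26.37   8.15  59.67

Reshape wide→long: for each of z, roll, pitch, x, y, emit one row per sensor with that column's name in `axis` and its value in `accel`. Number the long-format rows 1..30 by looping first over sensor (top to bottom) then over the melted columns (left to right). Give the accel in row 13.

28.35

30 rows total (6 × 5). Row 13: index ⌊(13-1)/5⌋ = 2 into sensor → sn022; (13-1) mod 5 = 2 into the melted columns → pitch.
So row 13 is (sn022, pitch, 28.35); accel = 28.35.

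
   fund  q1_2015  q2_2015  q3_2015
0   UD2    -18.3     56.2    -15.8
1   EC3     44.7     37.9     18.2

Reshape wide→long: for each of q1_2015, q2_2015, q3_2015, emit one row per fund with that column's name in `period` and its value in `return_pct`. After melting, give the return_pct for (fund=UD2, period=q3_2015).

-15.8

Unpivoting turns each (fund, wide-column) pair into one long row.
The wide cell at row UD2, column q3_2015 holds -15.8, so the long row (UD2, q3_2015) has return_pct=-15.8.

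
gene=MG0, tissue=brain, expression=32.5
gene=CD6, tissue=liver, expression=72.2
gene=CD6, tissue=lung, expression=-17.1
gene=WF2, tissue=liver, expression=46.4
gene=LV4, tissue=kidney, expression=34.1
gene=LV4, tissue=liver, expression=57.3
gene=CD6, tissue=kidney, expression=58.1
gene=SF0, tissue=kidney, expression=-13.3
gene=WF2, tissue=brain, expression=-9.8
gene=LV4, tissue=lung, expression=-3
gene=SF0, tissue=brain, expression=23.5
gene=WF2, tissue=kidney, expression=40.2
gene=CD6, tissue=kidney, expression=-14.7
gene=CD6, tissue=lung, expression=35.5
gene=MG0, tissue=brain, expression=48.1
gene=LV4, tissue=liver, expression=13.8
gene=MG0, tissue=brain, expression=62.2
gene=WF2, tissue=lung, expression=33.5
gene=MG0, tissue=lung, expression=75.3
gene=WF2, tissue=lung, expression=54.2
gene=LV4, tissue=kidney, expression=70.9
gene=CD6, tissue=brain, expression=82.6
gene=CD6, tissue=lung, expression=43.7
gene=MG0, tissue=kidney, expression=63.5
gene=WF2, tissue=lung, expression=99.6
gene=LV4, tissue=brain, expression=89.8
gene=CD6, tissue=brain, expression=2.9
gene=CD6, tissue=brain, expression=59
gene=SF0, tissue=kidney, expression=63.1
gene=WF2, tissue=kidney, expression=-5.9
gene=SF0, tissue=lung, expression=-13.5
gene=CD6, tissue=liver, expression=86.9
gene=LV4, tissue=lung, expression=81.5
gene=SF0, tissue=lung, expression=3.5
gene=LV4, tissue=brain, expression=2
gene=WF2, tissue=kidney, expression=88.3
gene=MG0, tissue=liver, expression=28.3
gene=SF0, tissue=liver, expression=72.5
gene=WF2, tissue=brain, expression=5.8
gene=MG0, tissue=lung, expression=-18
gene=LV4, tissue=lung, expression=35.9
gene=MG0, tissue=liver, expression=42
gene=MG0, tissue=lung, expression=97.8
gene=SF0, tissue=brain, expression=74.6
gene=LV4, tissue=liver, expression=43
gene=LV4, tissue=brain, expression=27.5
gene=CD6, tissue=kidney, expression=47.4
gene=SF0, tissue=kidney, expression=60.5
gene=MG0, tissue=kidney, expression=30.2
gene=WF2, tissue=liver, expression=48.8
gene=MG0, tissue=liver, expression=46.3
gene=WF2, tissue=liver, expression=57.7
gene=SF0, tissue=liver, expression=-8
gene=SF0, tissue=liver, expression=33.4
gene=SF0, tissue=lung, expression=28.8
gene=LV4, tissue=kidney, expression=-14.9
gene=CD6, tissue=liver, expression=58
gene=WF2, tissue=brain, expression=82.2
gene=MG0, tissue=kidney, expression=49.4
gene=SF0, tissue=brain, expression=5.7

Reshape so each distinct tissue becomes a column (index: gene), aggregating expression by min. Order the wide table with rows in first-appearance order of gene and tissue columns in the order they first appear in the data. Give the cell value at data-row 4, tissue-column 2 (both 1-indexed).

With rows in first-appearance order of gene, row 4 is gene=LV4. tissue columns in first-appearance order: brain, liver, lung, kidney; column 2 is liver.
Long rows with gene=LV4, tissue=liver: min(57.3, 13.8, 43) = 13.8.

13.8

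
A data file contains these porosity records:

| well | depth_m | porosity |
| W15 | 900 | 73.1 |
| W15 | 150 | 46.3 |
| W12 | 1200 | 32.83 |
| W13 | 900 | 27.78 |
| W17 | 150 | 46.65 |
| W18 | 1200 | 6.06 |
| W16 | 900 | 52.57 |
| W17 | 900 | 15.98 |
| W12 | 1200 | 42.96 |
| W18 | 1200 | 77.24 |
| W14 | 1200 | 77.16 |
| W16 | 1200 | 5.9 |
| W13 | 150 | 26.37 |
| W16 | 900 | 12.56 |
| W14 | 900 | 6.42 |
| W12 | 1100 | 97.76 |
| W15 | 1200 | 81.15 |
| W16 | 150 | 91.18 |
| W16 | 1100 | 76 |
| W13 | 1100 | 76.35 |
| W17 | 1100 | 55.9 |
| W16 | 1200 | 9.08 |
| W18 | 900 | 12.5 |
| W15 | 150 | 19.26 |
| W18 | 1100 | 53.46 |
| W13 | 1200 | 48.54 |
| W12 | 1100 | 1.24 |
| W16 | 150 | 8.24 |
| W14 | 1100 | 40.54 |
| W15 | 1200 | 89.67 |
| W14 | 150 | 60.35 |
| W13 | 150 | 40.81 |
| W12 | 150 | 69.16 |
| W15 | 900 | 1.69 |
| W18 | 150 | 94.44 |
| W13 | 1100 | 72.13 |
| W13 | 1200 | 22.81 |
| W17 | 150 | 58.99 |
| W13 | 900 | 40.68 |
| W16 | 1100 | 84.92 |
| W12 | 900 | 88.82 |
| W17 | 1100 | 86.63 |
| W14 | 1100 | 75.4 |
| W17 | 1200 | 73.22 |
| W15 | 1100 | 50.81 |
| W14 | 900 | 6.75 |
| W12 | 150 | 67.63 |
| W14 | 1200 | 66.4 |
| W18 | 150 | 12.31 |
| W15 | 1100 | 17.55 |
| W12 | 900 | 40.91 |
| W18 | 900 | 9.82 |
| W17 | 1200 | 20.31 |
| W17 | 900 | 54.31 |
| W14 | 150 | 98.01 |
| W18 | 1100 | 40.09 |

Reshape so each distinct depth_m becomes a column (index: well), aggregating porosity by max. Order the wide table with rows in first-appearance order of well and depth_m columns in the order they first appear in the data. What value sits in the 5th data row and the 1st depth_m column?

12.5

With rows in first-appearance order of well, row 5 is well=W18. depth_m columns in first-appearance order: 900, 150, 1200, 1100; column 1 is 900.
Long rows with well=W18, depth_m=900: max(12.5, 9.82) = 12.5.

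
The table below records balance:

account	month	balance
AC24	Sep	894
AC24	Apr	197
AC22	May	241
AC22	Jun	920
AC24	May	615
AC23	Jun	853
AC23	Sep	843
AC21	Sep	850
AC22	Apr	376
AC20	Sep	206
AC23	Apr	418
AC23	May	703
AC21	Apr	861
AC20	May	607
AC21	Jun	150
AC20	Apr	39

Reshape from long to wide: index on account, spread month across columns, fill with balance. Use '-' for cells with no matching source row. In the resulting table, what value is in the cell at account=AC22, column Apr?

376

The long row with account=AC22, month=Apr has balance=376.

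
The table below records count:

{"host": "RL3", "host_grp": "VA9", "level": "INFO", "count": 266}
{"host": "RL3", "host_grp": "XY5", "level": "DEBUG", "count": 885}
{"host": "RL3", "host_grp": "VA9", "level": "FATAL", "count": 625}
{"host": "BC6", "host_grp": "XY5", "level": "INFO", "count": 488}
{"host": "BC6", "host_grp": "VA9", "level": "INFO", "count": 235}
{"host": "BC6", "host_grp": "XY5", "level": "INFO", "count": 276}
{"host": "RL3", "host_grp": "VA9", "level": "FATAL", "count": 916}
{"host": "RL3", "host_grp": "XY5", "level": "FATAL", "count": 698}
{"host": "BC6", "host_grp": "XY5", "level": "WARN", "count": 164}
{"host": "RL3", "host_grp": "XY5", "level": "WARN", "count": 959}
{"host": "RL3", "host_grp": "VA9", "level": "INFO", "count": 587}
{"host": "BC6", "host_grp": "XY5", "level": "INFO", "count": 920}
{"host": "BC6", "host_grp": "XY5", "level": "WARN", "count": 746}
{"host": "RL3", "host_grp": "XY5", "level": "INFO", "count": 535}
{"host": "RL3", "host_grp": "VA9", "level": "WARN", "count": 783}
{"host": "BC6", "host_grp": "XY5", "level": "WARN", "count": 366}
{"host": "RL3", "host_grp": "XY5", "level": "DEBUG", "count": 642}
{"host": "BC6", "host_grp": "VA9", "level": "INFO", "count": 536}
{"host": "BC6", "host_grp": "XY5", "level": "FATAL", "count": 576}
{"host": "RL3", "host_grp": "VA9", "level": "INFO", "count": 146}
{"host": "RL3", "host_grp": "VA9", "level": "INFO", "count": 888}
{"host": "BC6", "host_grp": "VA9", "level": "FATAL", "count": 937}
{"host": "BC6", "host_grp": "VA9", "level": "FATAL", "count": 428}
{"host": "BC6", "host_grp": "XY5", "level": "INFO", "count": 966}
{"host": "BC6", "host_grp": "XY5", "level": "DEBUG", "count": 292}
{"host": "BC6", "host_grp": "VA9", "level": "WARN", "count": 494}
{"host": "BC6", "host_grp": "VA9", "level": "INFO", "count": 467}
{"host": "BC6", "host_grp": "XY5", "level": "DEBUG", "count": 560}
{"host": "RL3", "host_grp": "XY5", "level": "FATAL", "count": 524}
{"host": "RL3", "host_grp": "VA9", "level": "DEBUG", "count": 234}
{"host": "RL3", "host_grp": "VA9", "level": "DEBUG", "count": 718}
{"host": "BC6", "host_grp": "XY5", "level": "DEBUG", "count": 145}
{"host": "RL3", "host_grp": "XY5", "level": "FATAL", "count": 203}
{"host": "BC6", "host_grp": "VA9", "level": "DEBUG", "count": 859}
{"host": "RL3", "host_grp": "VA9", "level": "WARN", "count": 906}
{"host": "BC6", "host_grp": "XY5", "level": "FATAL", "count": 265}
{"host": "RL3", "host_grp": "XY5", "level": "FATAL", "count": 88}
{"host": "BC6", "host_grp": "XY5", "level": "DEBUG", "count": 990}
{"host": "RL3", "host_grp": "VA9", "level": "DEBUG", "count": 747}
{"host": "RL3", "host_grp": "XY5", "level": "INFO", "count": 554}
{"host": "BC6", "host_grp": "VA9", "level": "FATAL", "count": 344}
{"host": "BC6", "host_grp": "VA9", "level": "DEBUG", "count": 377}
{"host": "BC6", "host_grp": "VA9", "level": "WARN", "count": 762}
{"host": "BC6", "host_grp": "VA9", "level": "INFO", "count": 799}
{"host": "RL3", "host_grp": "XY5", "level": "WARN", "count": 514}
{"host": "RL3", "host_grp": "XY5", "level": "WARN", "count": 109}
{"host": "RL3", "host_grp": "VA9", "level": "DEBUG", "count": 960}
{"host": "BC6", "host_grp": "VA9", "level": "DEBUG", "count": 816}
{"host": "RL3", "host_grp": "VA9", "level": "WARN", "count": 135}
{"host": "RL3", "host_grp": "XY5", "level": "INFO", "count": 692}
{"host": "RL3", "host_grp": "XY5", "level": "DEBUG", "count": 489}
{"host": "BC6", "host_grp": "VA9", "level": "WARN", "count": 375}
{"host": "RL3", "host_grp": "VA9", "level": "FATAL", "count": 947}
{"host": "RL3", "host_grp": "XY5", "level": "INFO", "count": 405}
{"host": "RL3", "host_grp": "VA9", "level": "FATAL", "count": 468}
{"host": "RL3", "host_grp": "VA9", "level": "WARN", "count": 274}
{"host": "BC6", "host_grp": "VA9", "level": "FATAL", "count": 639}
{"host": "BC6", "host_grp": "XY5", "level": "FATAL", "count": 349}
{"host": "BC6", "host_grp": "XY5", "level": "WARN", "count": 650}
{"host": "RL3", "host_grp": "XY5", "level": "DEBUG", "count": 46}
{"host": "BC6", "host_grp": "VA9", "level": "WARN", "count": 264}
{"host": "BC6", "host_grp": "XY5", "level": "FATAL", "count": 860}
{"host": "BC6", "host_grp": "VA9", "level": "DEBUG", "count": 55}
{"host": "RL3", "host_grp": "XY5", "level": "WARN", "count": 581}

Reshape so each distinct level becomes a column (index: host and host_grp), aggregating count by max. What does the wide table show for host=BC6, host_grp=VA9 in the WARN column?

Rows with host=BC6, host_grp=VA9 and level=WARN: count values are 494, 762, 375, 264.
max(494, 762, 375, 264) = 762.

762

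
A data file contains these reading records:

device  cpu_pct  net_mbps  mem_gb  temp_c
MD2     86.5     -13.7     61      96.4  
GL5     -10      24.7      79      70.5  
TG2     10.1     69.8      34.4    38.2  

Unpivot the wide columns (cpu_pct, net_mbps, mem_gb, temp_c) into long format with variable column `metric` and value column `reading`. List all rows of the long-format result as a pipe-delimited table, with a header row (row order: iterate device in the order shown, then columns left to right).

Each (device, column) pair becomes one row: 3 × 4 = 12 rows.
For example, (MD2, cpu_pct) → reading=86.5.

| device | metric | reading |
| MD2 | cpu_pct | 86.5 |
| MD2 | net_mbps | -13.7 |
| MD2 | mem_gb | 61 |
| MD2 | temp_c | 96.4 |
| GL5 | cpu_pct | -10 |
| GL5 | net_mbps | 24.7 |
| GL5 | mem_gb | 79 |
| GL5 | temp_c | 70.5 |
| TG2 | cpu_pct | 10.1 |
| TG2 | net_mbps | 69.8 |
| TG2 | mem_gb | 34.4 |
| TG2 | temp_c | 38.2 |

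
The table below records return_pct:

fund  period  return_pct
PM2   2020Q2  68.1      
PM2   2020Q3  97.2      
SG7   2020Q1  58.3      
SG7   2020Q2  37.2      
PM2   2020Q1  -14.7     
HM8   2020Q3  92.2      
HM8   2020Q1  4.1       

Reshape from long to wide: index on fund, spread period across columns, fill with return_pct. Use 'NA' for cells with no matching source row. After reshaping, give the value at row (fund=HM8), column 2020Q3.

92.2

The long row with fund=HM8, period=2020Q3 has return_pct=92.2.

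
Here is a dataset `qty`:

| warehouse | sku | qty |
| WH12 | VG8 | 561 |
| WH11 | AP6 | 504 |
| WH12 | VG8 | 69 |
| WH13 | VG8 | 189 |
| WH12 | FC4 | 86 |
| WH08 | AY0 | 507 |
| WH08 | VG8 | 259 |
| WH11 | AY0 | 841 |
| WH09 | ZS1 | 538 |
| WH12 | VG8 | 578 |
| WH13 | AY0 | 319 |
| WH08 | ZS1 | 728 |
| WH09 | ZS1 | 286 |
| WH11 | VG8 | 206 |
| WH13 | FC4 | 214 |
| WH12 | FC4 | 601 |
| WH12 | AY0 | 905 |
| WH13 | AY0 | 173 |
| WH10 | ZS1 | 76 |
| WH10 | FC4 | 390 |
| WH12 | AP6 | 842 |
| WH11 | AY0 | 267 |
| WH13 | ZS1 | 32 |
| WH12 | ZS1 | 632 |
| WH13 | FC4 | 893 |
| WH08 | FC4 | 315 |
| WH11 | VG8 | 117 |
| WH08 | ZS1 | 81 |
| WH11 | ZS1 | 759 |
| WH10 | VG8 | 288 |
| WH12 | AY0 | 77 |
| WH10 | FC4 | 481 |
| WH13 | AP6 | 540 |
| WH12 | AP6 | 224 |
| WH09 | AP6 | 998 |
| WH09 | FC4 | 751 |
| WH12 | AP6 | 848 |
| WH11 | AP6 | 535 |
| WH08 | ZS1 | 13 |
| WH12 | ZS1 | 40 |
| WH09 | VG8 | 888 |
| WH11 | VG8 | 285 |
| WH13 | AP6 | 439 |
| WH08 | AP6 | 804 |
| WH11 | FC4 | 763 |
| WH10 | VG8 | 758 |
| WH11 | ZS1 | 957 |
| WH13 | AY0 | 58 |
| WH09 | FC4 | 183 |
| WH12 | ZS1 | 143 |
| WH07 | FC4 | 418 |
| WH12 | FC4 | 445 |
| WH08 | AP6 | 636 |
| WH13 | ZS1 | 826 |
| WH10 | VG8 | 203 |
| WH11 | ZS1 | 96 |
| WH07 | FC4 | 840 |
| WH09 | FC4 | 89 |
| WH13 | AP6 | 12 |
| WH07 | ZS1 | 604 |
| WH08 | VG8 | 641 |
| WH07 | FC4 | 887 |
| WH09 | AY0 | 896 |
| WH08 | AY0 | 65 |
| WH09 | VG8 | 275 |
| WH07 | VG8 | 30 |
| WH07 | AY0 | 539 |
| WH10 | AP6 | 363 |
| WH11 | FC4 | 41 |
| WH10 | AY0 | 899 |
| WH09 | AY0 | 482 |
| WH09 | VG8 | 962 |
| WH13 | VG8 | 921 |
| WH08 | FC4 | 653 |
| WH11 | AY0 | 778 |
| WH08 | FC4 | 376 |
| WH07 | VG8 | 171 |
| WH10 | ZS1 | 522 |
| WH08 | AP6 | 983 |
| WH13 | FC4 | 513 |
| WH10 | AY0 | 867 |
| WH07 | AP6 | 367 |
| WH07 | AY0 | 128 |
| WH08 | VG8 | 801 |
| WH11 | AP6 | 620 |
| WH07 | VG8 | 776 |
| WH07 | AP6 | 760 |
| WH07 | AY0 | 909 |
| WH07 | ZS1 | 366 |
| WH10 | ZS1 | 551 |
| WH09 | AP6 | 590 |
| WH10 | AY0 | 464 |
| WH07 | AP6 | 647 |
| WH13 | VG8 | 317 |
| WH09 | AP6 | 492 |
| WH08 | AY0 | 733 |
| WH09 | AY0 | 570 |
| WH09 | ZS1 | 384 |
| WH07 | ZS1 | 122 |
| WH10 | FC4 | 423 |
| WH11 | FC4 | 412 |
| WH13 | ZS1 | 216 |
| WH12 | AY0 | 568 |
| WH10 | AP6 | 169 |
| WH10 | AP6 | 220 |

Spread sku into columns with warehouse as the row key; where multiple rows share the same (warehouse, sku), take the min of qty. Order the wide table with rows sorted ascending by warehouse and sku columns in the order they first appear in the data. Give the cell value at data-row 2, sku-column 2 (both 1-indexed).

636

With rows sorted ascending by warehouse, row 2 is warehouse=WH08. sku columns in first-appearance order: VG8, AP6, FC4, AY0, ZS1; column 2 is AP6.
Long rows with warehouse=WH08, sku=AP6: min(804, 636, 983) = 636.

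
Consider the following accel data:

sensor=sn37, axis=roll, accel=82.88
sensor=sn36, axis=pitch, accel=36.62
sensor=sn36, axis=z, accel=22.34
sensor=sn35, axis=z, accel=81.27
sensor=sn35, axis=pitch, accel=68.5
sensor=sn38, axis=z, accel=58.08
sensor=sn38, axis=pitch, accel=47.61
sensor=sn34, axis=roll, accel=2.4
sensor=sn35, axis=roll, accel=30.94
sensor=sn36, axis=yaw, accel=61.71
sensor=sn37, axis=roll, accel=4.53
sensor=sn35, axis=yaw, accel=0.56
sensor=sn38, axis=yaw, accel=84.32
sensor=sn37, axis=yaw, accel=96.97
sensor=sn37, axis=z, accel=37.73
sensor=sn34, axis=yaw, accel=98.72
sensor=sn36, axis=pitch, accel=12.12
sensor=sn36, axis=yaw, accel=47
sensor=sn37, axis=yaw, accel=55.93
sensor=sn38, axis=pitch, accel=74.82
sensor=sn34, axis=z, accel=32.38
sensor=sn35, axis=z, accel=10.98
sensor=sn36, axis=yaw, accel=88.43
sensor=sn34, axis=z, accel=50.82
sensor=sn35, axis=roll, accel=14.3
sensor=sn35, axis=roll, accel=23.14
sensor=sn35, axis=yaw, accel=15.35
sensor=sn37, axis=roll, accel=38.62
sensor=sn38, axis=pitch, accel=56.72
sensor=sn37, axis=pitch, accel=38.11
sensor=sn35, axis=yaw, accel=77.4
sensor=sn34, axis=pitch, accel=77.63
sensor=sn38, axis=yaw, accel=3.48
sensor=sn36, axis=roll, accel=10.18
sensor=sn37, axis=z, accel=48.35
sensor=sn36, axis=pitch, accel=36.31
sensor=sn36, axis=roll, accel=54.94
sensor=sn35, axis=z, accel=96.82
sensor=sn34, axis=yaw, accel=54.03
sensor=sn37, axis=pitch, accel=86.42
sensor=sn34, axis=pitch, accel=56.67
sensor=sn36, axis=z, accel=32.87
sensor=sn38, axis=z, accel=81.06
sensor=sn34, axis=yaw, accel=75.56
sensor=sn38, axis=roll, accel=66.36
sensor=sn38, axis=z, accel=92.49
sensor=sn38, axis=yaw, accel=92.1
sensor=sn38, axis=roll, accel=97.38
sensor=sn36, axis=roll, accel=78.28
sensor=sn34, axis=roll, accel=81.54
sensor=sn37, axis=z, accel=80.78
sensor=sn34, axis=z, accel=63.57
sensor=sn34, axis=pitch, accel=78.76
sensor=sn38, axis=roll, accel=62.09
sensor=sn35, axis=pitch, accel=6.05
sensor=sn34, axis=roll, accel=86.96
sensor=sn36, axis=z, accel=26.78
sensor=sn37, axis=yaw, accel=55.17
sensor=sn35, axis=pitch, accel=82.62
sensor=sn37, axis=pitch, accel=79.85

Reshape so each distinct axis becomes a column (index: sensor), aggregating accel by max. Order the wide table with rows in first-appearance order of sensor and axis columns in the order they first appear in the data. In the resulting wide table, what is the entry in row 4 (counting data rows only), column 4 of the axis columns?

92.1

With rows in first-appearance order of sensor, row 4 is sensor=sn38. axis columns in first-appearance order: roll, pitch, z, yaw; column 4 is yaw.
Long rows with sensor=sn38, axis=yaw: max(84.32, 3.48, 92.1) = 92.1.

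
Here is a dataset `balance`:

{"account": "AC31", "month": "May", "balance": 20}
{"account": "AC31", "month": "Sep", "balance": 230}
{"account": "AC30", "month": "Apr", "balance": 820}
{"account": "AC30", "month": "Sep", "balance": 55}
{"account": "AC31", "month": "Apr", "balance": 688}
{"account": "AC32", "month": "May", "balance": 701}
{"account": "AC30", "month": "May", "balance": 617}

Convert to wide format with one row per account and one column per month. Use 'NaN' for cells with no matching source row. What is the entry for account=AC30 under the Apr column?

The long row with account=AC30, month=Apr has balance=820.

820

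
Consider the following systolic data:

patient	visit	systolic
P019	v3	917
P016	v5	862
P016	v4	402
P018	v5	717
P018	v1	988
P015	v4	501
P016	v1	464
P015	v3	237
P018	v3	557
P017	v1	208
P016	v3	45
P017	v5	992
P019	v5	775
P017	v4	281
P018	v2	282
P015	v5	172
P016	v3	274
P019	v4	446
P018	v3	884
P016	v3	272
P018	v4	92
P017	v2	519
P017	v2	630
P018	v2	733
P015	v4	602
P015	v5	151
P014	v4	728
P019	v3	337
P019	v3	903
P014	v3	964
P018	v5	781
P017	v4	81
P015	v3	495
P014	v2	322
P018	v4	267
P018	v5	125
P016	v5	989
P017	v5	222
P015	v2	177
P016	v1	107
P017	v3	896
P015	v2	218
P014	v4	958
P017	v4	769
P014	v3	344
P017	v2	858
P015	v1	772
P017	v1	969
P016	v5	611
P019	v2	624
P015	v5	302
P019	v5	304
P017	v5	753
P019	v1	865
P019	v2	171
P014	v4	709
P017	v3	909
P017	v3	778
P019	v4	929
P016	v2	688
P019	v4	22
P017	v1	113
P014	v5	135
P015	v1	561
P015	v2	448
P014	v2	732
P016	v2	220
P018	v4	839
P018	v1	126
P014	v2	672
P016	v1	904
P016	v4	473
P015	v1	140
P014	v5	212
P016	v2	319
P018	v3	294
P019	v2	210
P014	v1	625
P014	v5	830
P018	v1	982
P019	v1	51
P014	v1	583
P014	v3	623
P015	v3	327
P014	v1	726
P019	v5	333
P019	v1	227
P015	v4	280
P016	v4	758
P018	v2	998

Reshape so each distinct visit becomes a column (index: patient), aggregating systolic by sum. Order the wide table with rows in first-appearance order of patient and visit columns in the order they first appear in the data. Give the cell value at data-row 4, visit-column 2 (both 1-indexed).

625

With rows in first-appearance order of patient, row 4 is patient=P015. visit columns in first-appearance order: v3, v5, v4, v1, v2; column 2 is v5.
Long rows with patient=P015, visit=v5: 172 + 151 + 302 = 625.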